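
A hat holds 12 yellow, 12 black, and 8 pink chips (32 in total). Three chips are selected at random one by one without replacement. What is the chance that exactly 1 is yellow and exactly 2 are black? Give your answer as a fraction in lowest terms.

99/620

Unordered draws without replacement: count favorable combinations over C(32,3).
Favorable = C(12,1) · C(12,2) · C(8,0) = 792; total = C(32,3) = 4960.
P = 792/4960 = 99/620 ≈ 0.1597.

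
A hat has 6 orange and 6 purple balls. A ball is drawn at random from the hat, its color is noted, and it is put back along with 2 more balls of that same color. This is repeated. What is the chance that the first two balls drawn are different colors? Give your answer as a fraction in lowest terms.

3/7

Either purple then orange, or orange then purple; after the first draw the total is 14.
P = (6/12)·(6/14) + (6/12)·(6/14) = 3/7 ≈ 0.4286.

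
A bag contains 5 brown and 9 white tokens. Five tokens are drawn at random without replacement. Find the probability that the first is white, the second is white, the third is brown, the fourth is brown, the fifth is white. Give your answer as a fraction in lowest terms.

6/143

Multiply the conditional probability of each draw in order, without replacement, so each draw removes one from its color and from the total.
P = (9/14) · (8/13) · (5/12) · (4/11) · (7/10) = 6/143 ≈ 0.0420.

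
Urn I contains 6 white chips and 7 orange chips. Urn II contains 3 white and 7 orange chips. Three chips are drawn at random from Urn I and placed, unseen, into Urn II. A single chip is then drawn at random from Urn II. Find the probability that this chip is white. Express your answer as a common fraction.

Condition on how many of the transferred chips are white (from Urn I: 6 white of 13; then Urn II has 13 total).
  0 white: C(6,0)C(7,3)/C(13,3) = 35/286; then P = 3/13
  1 white: C(6,1)C(7,2)/C(13,3) = 63/143; then P = 4/13
  2 white: C(6,2)C(7,1)/C(13,3) = 105/286; then P = 5/13
  3 white: C(6,3)C(7,0)/C(13,3) = 10/143; then P = 6/13
P(white from Urn II) = 57/169 ≈ 0.3373.

57/169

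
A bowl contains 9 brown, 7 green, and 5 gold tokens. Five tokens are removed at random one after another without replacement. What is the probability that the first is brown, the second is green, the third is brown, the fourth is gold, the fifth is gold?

Multiply the conditional probability of each draw in order, without replacement, so each draw removes one from its color and from the total.
P = (9/21) · (7/20) · (8/19) · (5/18) · (4/17) = 4/969 ≈ 0.0041.

4/969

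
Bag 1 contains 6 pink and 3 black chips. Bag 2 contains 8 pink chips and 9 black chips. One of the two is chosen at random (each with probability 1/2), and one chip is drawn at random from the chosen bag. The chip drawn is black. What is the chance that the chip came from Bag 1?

P(black | Bag 1) = 1/3; P(black | Bag 2) = 9/17.
P(black) = 1/2·1/3 + 1/2·9/17 = 22/51.
By Bayes' rule, P(Bag 1 | black) = 1/6 / 22/51 = 17/44 ≈ 0.3864.

17/44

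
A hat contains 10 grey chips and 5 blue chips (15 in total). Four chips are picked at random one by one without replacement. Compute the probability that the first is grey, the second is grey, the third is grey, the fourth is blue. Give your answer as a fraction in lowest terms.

Multiply the conditional probability of each draw in order, without replacement, so each draw removes one from its color and from the total.
P = (10/15) · (9/14) · (8/13) · (5/12) = 10/91 ≈ 0.1099.

10/91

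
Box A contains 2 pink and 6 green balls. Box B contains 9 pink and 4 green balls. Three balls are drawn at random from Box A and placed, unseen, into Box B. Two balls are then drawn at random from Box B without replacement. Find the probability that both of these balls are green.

31/224

Condition on how many of the transferred balls are green (from Box A: 6 green of 8; then Box B has 16 total).
  1 green: C(6,1)C(2,2)/C(8,3) = 3/28; then P = C(5,2)/C(16,2) = 1/12
  2 green: C(6,2)C(2,1)/C(8,3) = 15/28; then P = C(6,2)/C(16,2) = 1/8
  3 green: C(6,3)C(2,0)/C(8,3) = 5/14; then P = C(7,2)/C(16,2) = 7/40
P(both green) = 31/224 ≈ 0.1384.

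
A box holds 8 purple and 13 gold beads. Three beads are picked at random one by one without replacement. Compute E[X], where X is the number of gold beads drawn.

By linearity of expectation, E[X] = Σ P(draw i is gold); by symmetry each draw (even without replacement) has P(gold) = 13/21.
E[X] = 3 · 13/21 = 13/7 ≈ 1.8571.

13/7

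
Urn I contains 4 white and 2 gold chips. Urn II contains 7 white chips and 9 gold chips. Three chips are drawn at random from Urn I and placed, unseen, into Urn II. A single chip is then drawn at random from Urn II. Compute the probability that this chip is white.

9/19

Condition on how many of the transferred chips are white (from Urn I: 4 white of 6; then Urn II has 19 total).
  1 white: C(4,1)C(2,2)/C(6,3) = 1/5; then P = 8/19
  2 white: C(4,2)C(2,1)/C(6,3) = 3/5; then P = 9/19
  3 white: C(4,3)C(2,0)/C(6,3) = 1/5; then P = 10/19
P(white from Urn II) = 9/19 ≈ 0.4737.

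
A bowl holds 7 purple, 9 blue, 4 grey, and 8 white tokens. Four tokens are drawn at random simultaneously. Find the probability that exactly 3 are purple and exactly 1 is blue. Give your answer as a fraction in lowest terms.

1/65

Unordered draws without replacement: count favorable combinations over C(28,4).
Favorable = C(7,3) · C(9,1) · C(4,0) · C(8,0) = 315; total = C(28,4) = 20475.
P = 315/20475 = 1/65 ≈ 0.0154.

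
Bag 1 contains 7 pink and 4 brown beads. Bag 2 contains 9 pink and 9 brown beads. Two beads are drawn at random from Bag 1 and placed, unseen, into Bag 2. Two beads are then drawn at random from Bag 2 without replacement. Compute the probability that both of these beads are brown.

1173/5225

Condition on how many of the transferred beads are brown (from Bag 1: 4 brown of 11; then Bag 2 has 20 total).
  0 brown: C(4,0)C(7,2)/C(11,2) = 21/55; then P = C(9,2)/C(20,2) = 18/95
  1 brown: C(4,1)C(7,1)/C(11,2) = 28/55; then P = C(10,2)/C(20,2) = 9/38
  2 brown: C(4,2)C(7,0)/C(11,2) = 6/55; then P = C(11,2)/C(20,2) = 11/38
P(both brown) = 1173/5225 ≈ 0.2245.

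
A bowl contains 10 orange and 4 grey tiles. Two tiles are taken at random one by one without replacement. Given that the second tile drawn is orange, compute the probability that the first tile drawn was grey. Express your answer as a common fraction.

P(first=grey and the second tile drawn is orange) = (4/14)·(10/13) = 20/91.
P(the second tile drawn is orange) = Σ over first color = 45/91 + 20/91 = 5/7.
By Bayes, P(first=grey | the second tile drawn is orange) = 20/91 / 5/7 = 4/13 ≈ 0.3077.

4/13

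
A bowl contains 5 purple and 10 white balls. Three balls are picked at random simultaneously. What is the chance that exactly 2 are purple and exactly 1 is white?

Unordered draws without replacement: count favorable combinations over C(15,3).
Favorable = C(5,2) · C(10,1) = 100; total = C(15,3) = 455.
P = 100/455 = 20/91 ≈ 0.2198.

20/91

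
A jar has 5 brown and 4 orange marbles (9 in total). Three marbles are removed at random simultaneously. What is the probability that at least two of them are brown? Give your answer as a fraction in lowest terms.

25/42

Sum the hypergeometric tail for j = 2,…,3 brown marbles.
Favorable = C(5,2)·C(4,1) + C(5,3)·C(4,0) = 50; total = C(9,3) = 84.
P = 50/84 = 25/42 ≈ 0.5952.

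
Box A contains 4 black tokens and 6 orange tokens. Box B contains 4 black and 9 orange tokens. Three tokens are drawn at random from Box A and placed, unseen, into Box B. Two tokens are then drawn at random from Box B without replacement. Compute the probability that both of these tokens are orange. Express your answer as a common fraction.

133/300

Condition on how many of the transferred tokens are orange (from Box A: 6 orange of 10; then Box B has 16 total).
  0 orange: C(6,0)C(4,3)/C(10,3) = 1/30; then P = C(9,2)/C(16,2) = 3/10
  1 orange: C(6,1)C(4,2)/C(10,3) = 3/10; then P = C(10,2)/C(16,2) = 3/8
  2 orange: C(6,2)C(4,1)/C(10,3) = 1/2; then P = C(11,2)/C(16,2) = 11/24
  3 orange: C(6,3)C(4,0)/C(10,3) = 1/6; then P = C(12,2)/C(16,2) = 11/20
P(both orange) = 133/300 ≈ 0.4433.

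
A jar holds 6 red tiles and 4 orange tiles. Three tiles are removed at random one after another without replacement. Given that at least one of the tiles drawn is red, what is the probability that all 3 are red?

5/29

P(all 3 red) = C(6,3)/C(10,3) = 1/6; P(at least one red) = 1 − C(4,3)/C(10,3) = 29/30.
Since 'all 3 red' ⊆ 'at least one red', P(all 3 | at least one) = 1/6 / 29/30 = 5/29 ≈ 0.1724.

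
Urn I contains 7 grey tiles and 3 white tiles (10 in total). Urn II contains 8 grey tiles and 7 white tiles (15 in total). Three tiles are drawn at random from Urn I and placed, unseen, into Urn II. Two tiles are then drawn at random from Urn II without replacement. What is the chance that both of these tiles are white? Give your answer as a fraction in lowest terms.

Condition on how many of the transferred tiles are white (from Urn I: 3 white of 10; then Urn II has 18 total).
  0 white: C(3,0)C(7,3)/C(10,3) = 7/24; then P = C(7,2)/C(18,2) = 7/51
  1 white: C(3,1)C(7,2)/C(10,3) = 21/40; then P = C(8,2)/C(18,2) = 28/153
  2 white: C(3,2)C(7,1)/C(10,3) = 7/40; then P = C(9,2)/C(18,2) = 4/17
  3 white: C(3,3)C(7,0)/C(10,3) = 1/120; then P = C(10,2)/C(18,2) = 5/17
P(both white) = 55/306 ≈ 0.1797.

55/306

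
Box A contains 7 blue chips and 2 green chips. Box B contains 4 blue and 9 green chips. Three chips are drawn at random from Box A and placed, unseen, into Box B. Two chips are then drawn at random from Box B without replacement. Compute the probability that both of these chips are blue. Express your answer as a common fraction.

41/288

Condition on how many of the transferred chips are blue (from Box A: 7 blue of 9; then Box B has 16 total).
  1 blue: C(7,1)C(2,2)/C(9,3) = 1/12; then P = C(5,2)/C(16,2) = 1/12
  2 blue: C(7,2)C(2,1)/C(9,3) = 1/2; then P = C(6,2)/C(16,2) = 1/8
  3 blue: C(7,3)C(2,0)/C(9,3) = 5/12; then P = C(7,2)/C(16,2) = 7/40
P(both blue) = 41/288 ≈ 0.1424.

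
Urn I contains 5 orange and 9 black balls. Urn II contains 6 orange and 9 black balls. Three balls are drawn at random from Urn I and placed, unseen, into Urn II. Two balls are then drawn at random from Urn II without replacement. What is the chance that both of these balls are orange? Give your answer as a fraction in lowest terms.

Condition on how many of the transferred balls are orange (from Urn I: 5 orange of 14; then Urn II has 18 total).
  0 orange: C(5,0)C(9,3)/C(14,3) = 3/13; then P = C(6,2)/C(18,2) = 5/51
  1 orange: C(5,1)C(9,2)/C(14,3) = 45/91; then P = C(7,2)/C(18,2) = 7/51
  2 orange: C(5,2)C(9,1)/C(14,3) = 45/182; then P = C(8,2)/C(18,2) = 28/153
  3 orange: C(5,3)C(9,0)/C(14,3) = 5/182; then P = C(9,2)/C(18,2) = 4/17
P(both orange) = 220/1547 ≈ 0.1422.

220/1547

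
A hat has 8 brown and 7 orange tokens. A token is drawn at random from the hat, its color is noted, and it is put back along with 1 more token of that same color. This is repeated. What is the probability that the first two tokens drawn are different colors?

7/15

Either brown then orange, or orange then brown; after the first draw the total is 16.
P = (8/15)·(7/16) + (7/15)·(8/16) = 7/15 ≈ 0.4667.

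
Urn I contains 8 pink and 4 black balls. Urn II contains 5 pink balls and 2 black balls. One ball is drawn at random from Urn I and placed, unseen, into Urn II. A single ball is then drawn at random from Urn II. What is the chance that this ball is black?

Condition on how many of the transferred balls are black (from Urn I: 4 black of 12; then Urn II has 8 total).
  0 black: C(4,0)C(8,1)/C(12,1) = 2/3; then P = 2/8
  1 black: C(4,1)C(8,0)/C(12,1) = 1/3; then P = 3/8
P(black from Urn II) = 7/24 ≈ 0.2917.

7/24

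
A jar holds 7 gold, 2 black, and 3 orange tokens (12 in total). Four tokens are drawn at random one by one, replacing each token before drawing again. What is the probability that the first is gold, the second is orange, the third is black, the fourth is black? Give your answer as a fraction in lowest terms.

Multiply the conditional probability of each draw in order, with replacement (the composition resets each draw).
P = (7/12) · (3/12) · (2/12) · (2/12) = 7/1728 ≈ 0.0041.

7/1728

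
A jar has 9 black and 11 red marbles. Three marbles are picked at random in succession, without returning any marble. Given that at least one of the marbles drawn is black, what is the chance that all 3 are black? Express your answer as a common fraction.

P(all 3 black) = C(9,3)/C(20,3) = 7/95; P(at least one black) = 1 − C(11,3)/C(20,3) = 65/76.
Since 'all 3 black' ⊆ 'at least one black', P(all 3 | at least one) = 7/95 / 65/76 = 28/325 ≈ 0.0862.

28/325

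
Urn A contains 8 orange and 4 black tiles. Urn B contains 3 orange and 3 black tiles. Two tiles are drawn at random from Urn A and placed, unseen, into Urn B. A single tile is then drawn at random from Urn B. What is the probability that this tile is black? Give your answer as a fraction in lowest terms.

Condition on how many of the transferred tiles are black (from Urn A: 4 black of 12; then Urn B has 8 total).
  0 black: C(4,0)C(8,2)/C(12,2) = 14/33; then P = 3/8
  1 black: C(4,1)C(8,1)/C(12,2) = 16/33; then P = 4/8
  2 black: C(4,2)C(8,0)/C(12,2) = 1/11; then P = 5/8
P(black from Urn B) = 11/24 ≈ 0.4583.

11/24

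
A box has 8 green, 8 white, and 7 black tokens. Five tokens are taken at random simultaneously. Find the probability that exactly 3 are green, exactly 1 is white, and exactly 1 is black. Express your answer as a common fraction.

448/4807

Unordered draws without replacement: count favorable combinations over C(23,5).
Favorable = C(8,3) · C(8,1) · C(7,1) = 3136; total = C(23,5) = 33649.
P = 3136/33649 = 448/4807 ≈ 0.0932.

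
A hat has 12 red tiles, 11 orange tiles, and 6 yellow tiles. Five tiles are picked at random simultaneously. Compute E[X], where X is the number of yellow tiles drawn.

30/29

By linearity of expectation, E[X] = Σ P(draw i is yellow); by symmetry each draw (even without replacement) has P(yellow) = 6/29.
E[X] = 5 · 6/29 = 30/29 ≈ 1.0345.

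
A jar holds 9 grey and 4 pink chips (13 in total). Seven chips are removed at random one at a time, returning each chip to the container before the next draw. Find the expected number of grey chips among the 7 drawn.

63/13

By linearity of expectation, E[X] = Σ P(draw i is grey); each independent draw has P(grey) = 9/13.
E[X] = 7 · 9/13 = 63/13 ≈ 4.8462.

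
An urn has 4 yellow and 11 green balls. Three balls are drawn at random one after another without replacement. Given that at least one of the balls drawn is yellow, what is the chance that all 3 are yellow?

2/145

P(all 3 yellow) = C(4,3)/C(15,3) = 4/455; P(at least one yellow) = 1 − C(11,3)/C(15,3) = 58/91.
Since 'all 3 yellow' ⊆ 'at least one yellow', P(all 3 | at least one) = 4/455 / 58/91 = 2/145 ≈ 0.0138.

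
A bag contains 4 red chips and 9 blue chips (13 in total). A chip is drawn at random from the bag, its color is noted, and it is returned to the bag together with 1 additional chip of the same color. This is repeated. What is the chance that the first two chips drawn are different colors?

Either red then blue, or blue then red; after the first draw the total is 14.
P = (4/13)·(9/14) + (9/13)·(4/14) = 36/91 ≈ 0.3956.

36/91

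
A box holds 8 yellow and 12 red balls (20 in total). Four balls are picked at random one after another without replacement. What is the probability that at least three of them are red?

Sum the hypergeometric tail for j = 3,…,4 red balls.
Favorable = C(12,3)·C(8,1) + C(12,4)·C(8,0) = 2255; total = C(20,4) = 4845.
P = 2255/4845 = 451/969 ≈ 0.4654.

451/969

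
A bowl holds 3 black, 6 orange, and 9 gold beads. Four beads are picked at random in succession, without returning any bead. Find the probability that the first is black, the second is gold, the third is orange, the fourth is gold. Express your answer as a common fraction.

Multiply the conditional probability of each draw in order, without replacement, so each draw removes one from its color and from the total.
P = (3/18) · (9/17) · (6/16) · (8/15) = 3/170 ≈ 0.0176.

3/170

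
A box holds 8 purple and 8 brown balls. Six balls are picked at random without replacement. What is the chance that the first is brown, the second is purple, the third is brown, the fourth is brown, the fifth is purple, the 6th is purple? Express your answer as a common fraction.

Multiply the conditional probability of each draw in order, without replacement, so each draw removes one from its color and from the total.
P = (8/16) · (8/15) · (7/14) · (6/13) · (7/12) · (6/11) = 14/715 ≈ 0.0196.

14/715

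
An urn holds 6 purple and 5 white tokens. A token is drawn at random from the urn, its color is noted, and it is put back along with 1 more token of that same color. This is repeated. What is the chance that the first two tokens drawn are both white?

After a white draw the urn holds 6 white out of 12.
P = (5/11)·(6/12) = 5/22 ≈ 0.2273.

5/22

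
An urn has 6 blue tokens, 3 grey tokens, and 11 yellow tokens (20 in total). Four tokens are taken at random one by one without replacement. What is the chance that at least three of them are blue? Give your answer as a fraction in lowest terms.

59/969

Sum the hypergeometric tail for j = 3,…,4 blue tokens.
Favorable = C(6,3)·C(14,1) + C(6,4)·C(14,0) = 295; total = C(20,4) = 4845.
P = 295/4845 = 59/969 ≈ 0.0609.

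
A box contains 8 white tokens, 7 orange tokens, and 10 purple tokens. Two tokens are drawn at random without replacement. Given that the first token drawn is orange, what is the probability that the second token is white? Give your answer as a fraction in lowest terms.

1/3

After removing 1 orange, the box has 8 white out of 24 remaining.
P(second is white | given) = 8/24 = 1/3 ≈ 0.3333.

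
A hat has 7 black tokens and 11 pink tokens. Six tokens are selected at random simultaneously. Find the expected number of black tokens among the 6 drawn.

7/3

By linearity of expectation, E[X] = Σ P(draw i is black); by symmetry each draw (even without replacement) has P(black) = 7/18.
E[X] = 6 · 7/18 = 7/3 ≈ 2.3333.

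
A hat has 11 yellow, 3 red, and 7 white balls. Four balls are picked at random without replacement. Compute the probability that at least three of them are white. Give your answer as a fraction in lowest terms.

5/57

Sum the hypergeometric tail for j = 3,…,4 white balls.
Favorable = C(7,3)·C(14,1) + C(7,4)·C(14,0) = 525; total = C(21,4) = 5985.
P = 525/5985 = 5/57 ≈ 0.0877.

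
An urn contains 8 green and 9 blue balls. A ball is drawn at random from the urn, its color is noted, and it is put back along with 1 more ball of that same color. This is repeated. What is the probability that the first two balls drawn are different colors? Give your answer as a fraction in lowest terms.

8/17

Either green then blue, or blue then green; after the first draw the total is 18.
P = (8/17)·(9/18) + (9/17)·(8/18) = 8/17 ≈ 0.4706.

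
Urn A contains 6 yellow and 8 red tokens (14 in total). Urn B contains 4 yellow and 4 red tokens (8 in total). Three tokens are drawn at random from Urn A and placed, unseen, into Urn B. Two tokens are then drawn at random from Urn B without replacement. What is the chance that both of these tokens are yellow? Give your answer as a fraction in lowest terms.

Condition on how many of the transferred tokens are yellow (from Urn A: 6 yellow of 14; then Urn B has 11 total).
  0 yellow: C(6,0)C(8,3)/C(14,3) = 2/13; then P = C(4,2)/C(11,2) = 6/55
  1 yellow: C(6,1)C(8,2)/C(14,3) = 6/13; then P = C(5,2)/C(11,2) = 2/11
  2 yellow: C(6,2)C(8,1)/C(14,3) = 30/91; then P = C(6,2)/C(11,2) = 3/11
  3 yellow: C(6,3)C(8,0)/C(14,3) = 5/91; then P = C(7,2)/C(11,2) = 21/55
P(both yellow) = 1059/5005 ≈ 0.2116.

1059/5005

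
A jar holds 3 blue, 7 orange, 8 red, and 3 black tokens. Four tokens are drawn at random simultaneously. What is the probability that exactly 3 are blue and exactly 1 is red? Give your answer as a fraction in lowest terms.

8/5985

Unordered draws without replacement: count favorable combinations over C(21,4).
Favorable = C(3,3) · C(7,0) · C(8,1) · C(3,0) = 8; total = C(21,4) = 5985.
P = 8/5985 = 8/5985 ≈ 0.0013.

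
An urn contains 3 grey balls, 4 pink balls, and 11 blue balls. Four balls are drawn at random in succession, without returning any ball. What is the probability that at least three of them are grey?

Sum the hypergeometric tail for j = 3,…,3 grey balls.
Favorable = C(3,3)·C(15,1) = 15; total = C(18,4) = 3060.
P = 15/3060 = 1/204 ≈ 0.0049.

1/204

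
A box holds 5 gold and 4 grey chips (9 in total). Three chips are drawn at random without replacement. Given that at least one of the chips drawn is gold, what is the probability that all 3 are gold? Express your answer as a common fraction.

1/8

P(all 3 gold) = C(5,3)/C(9,3) = 5/42; P(at least one gold) = 1 − C(4,3)/C(9,3) = 20/21.
Since 'all 3 gold' ⊆ 'at least one gold', P(all 3 | at least one) = 5/42 / 20/21 = 1/8 ≈ 0.1250.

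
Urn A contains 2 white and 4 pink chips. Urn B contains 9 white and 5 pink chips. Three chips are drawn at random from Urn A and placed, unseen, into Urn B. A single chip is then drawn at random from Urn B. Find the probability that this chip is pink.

7/17

Condition on how many of the transferred chips are pink (from Urn A: 4 pink of 6; then Urn B has 17 total).
  1 pink: C(4,1)C(2,2)/C(6,3) = 1/5; then P = 6/17
  2 pink: C(4,2)C(2,1)/C(6,3) = 3/5; then P = 7/17
  3 pink: C(4,3)C(2,0)/C(6,3) = 1/5; then P = 8/17
P(pink from Urn B) = 7/17 ≈ 0.4118.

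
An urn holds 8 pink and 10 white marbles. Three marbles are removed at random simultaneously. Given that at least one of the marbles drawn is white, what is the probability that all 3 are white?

P(all 3 white) = C(10,3)/C(18,3) = 5/34; P(at least one white) = 1 − C(8,3)/C(18,3) = 95/102.
Since 'all 3 white' ⊆ 'at least one white', P(all 3 | at least one) = 5/34 / 95/102 = 3/19 ≈ 0.1579.

3/19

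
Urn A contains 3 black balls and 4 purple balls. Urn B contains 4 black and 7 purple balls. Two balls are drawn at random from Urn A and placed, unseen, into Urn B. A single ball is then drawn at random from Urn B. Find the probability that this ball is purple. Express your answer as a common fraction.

Condition on how many of the transferred balls are purple (from Urn A: 4 purple of 7; then Urn B has 13 total).
  0 purple: C(4,0)C(3,2)/C(7,2) = 1/7; then P = 7/13
  1 purple: C(4,1)C(3,1)/C(7,2) = 4/7; then P = 8/13
  2 purple: C(4,2)C(3,0)/C(7,2) = 2/7; then P = 9/13
P(purple from Urn B) = 57/91 ≈ 0.6264.

57/91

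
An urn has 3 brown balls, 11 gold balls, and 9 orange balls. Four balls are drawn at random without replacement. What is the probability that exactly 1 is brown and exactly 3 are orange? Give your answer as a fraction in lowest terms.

36/1265

Unordered draws without replacement: count favorable combinations over C(23,4).
Favorable = C(3,1) · C(11,0) · C(9,3) = 252; total = C(23,4) = 8855.
P = 252/8855 = 36/1265 ≈ 0.0285.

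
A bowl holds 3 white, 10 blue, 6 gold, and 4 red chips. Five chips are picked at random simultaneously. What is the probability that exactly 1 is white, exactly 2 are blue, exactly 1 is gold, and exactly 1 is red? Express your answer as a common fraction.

Unordered draws without replacement: count favorable combinations over C(23,5).
Favorable = C(3,1) · C(10,2) · C(6,1) · C(4,1) = 3240; total = C(23,5) = 33649.
P = 3240/33649 = 3240/33649 ≈ 0.0963.

3240/33649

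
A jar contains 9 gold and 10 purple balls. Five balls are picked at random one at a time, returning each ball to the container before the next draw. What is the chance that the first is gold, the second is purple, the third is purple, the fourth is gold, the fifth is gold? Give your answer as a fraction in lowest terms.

72900/2476099

Multiply the conditional probability of each draw in order, with replacement (the composition resets each draw).
P = (9/19) · (10/19) · (10/19) · (9/19) · (9/19) = 72900/2476099 ≈ 0.0294.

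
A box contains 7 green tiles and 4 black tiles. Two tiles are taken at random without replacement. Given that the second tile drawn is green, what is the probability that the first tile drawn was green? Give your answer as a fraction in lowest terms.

3/5

P(first=green and the second tile drawn is green) = (7/11)·(6/10) = 21/55.
P(the second tile drawn is green) = Σ over first color = 21/55 + 14/55 = 7/11.
By Bayes, P(first=green | the second tile drawn is green) = 21/55 / 7/11 = 3/5 ≈ 0.6000.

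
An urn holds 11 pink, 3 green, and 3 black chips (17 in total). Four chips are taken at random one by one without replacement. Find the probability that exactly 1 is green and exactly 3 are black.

Unordered draws without replacement: count favorable combinations over C(17,4).
Favorable = C(11,0) · C(3,1) · C(3,3) = 3; total = C(17,4) = 2380.
P = 3/2380 = 3/2380 ≈ 0.0013.

3/2380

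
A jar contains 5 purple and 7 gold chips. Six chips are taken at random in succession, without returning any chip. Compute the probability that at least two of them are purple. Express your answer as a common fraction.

29/33

Sum the hypergeometric tail for j = 2,…,5 purple chips.
Favorable = C(5,2)·C(7,4) + C(5,3)·C(7,3) + C(5,4)·C(7,2) + C(5,5)·C(7,1) = 812; total = C(12,6) = 924.
P = 812/924 = 29/33 ≈ 0.8788.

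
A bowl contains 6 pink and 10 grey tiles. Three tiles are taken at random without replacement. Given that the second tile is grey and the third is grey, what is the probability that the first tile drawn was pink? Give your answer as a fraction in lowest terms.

P(first=pink and the second tile is grey and the third is grey) = (6/16)·(10/15)·(9/14) = 9/56.
P(E) = Σ over first color = 9/56 + 3/14 = 3/8.
By Bayes, P(first=pink | E) = 9/56 / 3/8 = 3/7 ≈ 0.4286.

3/7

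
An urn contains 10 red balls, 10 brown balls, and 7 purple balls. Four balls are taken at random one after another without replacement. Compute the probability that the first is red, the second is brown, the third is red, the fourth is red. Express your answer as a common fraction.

Multiply the conditional probability of each draw in order, without replacement, so each draw removes one from its color and from the total.
P = (10/27) · (10/26) · (9/25) · (8/24) = 2/117 ≈ 0.0171.

2/117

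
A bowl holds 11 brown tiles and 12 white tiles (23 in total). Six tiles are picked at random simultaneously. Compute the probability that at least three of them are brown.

1942/3059

Sum the hypergeometric tail for j = 3,…,6 brown tiles.
Favorable = C(11,3)·C(12,3) + C(11,4)·C(12,2) + C(11,5)·C(12,1) + C(11,6)·C(12,0) = 64086; total = C(23,6) = 100947.
P = 64086/100947 = 1942/3059 ≈ 0.6348.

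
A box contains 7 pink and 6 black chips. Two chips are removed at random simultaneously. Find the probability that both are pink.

7/26

Unordered draws without replacement: count favorable combinations over C(13,2).
Favorable = C(7,2) · C(6,0) = 21; total = C(13,2) = 78.
P = 21/78 = 7/26 ≈ 0.2692.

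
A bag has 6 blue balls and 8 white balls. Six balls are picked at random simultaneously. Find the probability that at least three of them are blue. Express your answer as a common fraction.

227/429

Sum the hypergeometric tail for j = 3,…,6 blue balls.
Favorable = C(6,3)·C(8,3) + C(6,4)·C(8,2) + C(6,5)·C(8,1) + C(6,6)·C(8,0) = 1589; total = C(14,6) = 3003.
P = 1589/3003 = 227/429 ≈ 0.5291.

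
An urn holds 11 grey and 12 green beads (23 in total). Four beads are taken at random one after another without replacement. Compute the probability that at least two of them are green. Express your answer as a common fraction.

17/23

Sum the hypergeometric tail for j = 2,…,4 green beads.
Favorable = C(12,2)·C(11,2) + C(12,3)·C(11,1) + C(12,4)·C(11,0) = 6545; total = C(23,4) = 8855.
P = 6545/8855 = 17/23 ≈ 0.7391.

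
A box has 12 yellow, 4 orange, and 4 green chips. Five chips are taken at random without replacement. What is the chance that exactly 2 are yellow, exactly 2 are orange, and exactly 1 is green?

33/323

Unordered draws without replacement: count favorable combinations over C(20,5).
Favorable = C(12,2) · C(4,2) · C(4,1) = 1584; total = C(20,5) = 15504.
P = 1584/15504 = 33/323 ≈ 0.1022.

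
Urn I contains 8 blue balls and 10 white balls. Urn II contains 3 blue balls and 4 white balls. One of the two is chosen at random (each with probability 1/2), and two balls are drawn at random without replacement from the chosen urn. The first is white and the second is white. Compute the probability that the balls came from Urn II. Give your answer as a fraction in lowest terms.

P(E | Urn I) = 5/17; P(E | Urn II) = 2/7.
P(E) = 1/2·5/17 + 1/2·2/7 = 69/238.
By Bayes' rule, P(Urn II | E) = 1/7 / 69/238 = 34/69 ≈ 0.4928.

34/69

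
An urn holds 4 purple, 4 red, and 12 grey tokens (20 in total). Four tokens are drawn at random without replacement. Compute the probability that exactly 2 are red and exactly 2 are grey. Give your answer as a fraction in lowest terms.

Unordered draws without replacement: count favorable combinations over C(20,4).
Favorable = C(4,0) · C(4,2) · C(12,2) = 396; total = C(20,4) = 4845.
P = 396/4845 = 132/1615 ≈ 0.0817.

132/1615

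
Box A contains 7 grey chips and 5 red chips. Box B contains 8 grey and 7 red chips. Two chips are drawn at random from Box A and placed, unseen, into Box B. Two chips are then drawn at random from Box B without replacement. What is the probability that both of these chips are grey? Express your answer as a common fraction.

2485/8976

Condition on how many of the transferred chips are grey (from Box A: 7 grey of 12; then Box B has 17 total).
  0 grey: C(7,0)C(5,2)/C(12,2) = 5/33; then P = C(8,2)/C(17,2) = 7/34
  1 grey: C(7,1)C(5,1)/C(12,2) = 35/66; then P = C(9,2)/C(17,2) = 9/34
  2 grey: C(7,2)C(5,0)/C(12,2) = 7/22; then P = C(10,2)/C(17,2) = 45/136
P(both grey) = 2485/8976 ≈ 0.2768.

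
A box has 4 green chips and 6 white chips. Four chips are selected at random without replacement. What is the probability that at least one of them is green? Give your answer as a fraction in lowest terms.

Use the complement: P(at least one green) = 1 − P(no green).
P(none) = C(6,4)/C(10,4) = 15/210.
So P = 1 − 15/210 = 13/14 ≈ 0.9286.

13/14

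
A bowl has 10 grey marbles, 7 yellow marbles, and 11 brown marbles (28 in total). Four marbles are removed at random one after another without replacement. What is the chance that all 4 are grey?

Unordered draws without replacement: count favorable combinations over C(28,4).
Favorable = C(10,4) · C(7,0) · C(11,0) = 210; total = C(28,4) = 20475.
P = 210/20475 = 2/195 ≈ 0.0103.

2/195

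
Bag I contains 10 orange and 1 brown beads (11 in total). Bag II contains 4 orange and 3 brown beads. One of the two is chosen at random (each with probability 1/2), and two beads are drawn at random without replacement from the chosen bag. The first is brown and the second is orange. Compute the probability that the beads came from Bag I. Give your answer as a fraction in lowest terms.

7/29

P(E | Bag I) = 1/11; P(E | Bag II) = 2/7.
P(E) = 1/2·1/11 + 1/2·2/7 = 29/154.
By Bayes' rule, P(Bag I | E) = 1/22 / 29/154 = 7/29 ≈ 0.2414.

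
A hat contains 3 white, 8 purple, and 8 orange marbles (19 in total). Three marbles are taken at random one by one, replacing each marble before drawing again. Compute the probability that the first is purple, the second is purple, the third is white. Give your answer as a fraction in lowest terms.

192/6859

Multiply the conditional probability of each draw in order, with replacement (the composition resets each draw).
P = (8/19) · (8/19) · (3/19) = 192/6859 ≈ 0.0280.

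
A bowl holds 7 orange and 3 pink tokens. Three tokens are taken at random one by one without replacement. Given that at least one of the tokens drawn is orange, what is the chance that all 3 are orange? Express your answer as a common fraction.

5/17

P(all 3 orange) = C(7,3)/C(10,3) = 7/24; P(at least one orange) = 1 − C(3,3)/C(10,3) = 119/120.
Since 'all 3 orange' ⊆ 'at least one orange', P(all 3 | at least one) = 7/24 / 119/120 = 5/17 ≈ 0.2941.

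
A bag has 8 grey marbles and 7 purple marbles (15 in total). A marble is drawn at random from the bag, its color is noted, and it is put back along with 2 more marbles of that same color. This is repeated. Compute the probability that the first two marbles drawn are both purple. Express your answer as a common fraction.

After a purple draw the bag holds 9 purple out of 17.
P = (7/15)·(9/17) = 21/85 ≈ 0.2471.

21/85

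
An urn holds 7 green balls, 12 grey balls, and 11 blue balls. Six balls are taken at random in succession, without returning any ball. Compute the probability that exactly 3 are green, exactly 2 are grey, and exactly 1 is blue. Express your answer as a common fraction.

242/5655

Unordered draws without replacement: count favorable combinations over C(30,6).
Favorable = C(7,3) · C(12,2) · C(11,1) = 25410; total = C(30,6) = 593775.
P = 25410/593775 = 242/5655 ≈ 0.0428.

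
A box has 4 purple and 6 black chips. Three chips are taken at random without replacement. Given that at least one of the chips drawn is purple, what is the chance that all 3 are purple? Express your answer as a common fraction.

P(all 3 purple) = C(4,3)/C(10,3) = 1/30; P(at least one purple) = 1 − C(6,3)/C(10,3) = 5/6.
Since 'all 3 purple' ⊆ 'at least one purple', P(all 3 | at least one) = 1/30 / 5/6 = 1/25 ≈ 0.0400.

1/25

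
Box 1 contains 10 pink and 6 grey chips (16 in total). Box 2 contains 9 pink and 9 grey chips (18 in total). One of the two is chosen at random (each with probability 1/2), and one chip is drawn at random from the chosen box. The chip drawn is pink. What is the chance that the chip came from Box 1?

5/9

P(pink | Box 1) = 5/8; P(pink | Box 2) = 1/2.
P(pink) = 1/2·5/8 + 1/2·1/2 = 9/16.
By Bayes' rule, P(Box 1 | pink) = 5/16 / 9/16 = 5/9 ≈ 0.5556.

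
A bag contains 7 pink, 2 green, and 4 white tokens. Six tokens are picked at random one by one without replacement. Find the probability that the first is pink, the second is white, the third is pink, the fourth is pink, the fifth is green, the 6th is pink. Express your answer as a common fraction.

Multiply the conditional probability of each draw in order, without replacement, so each draw removes one from its color and from the total.
P = (7/13) · (4/12) · (6/11) · (5/10) · (2/9) · (4/8) = 7/1287 ≈ 0.0054.

7/1287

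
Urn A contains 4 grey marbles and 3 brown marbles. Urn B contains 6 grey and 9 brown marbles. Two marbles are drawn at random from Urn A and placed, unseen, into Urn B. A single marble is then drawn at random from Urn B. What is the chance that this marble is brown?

Condition on how many of the transferred marbles are brown (from Urn A: 3 brown of 7; then Urn B has 17 total).
  0 brown: C(3,0)C(4,2)/C(7,2) = 2/7; then P = 9/17
  1 brown: C(3,1)C(4,1)/C(7,2) = 4/7; then P = 10/17
  2 brown: C(3,2)C(4,0)/C(7,2) = 1/7; then P = 11/17
P(brown from Urn B) = 69/119 ≈ 0.5798.

69/119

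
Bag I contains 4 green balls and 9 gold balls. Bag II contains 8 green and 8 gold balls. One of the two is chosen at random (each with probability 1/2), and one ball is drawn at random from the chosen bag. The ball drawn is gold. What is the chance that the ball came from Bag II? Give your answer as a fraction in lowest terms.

P(gold | Bag I) = 9/13; P(gold | Bag II) = 1/2.
P(gold) = 1/2·9/13 + 1/2·1/2 = 31/52.
By Bayes' rule, P(Bag II | gold) = 1/4 / 31/52 = 13/31 ≈ 0.4194.

13/31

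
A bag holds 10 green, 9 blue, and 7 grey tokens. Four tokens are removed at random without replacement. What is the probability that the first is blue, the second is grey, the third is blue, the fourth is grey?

63/7475

Multiply the conditional probability of each draw in order, without replacement, so each draw removes one from its color and from the total.
P = (9/26) · (7/25) · (8/24) · (6/23) = 63/7475 ≈ 0.0084.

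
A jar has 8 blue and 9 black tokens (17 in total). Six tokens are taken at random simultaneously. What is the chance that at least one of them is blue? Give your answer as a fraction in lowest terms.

Use the complement: P(at least one blue) = 1 − P(no blue).
P(none) = C(9,6)/C(17,6) = 84/12376.
So P = 1 − 84/12376 = 439/442 ≈ 0.9932.

439/442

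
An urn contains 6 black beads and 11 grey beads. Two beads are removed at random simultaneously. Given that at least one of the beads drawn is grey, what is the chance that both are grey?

P(both grey) = C(11,2)/C(17,2) = 55/136; P(at least one grey) = 1 − C(6,2)/C(17,2) = 121/136.
Since 'both grey' ⊆ 'at least one grey', P(both | at least one) = 55/136 / 121/136 = 5/11 ≈ 0.4545.

5/11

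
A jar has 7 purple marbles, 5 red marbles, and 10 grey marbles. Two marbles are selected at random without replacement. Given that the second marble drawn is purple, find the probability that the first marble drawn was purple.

P(first=purple and the second marble drawn is purple) = (7/22)·(6/21) = 1/11.
P(the second marble drawn is purple) = Σ over first color = 1/11 + 5/66 + 5/33 = 7/22.
By Bayes, P(first=purple | the second marble drawn is purple) = 1/11 / 7/22 = 2/7 ≈ 0.2857.

2/7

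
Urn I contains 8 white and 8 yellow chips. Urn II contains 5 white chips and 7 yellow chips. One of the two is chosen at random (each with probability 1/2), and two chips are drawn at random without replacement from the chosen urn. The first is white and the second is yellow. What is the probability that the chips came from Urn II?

175/351

P(E | Urn I) = 4/15; P(E | Urn II) = 35/132.
P(E) = 1/2·4/15 + 1/2·35/132 = 117/440.
By Bayes' rule, P(Urn II | E) = 35/264 / 117/440 = 175/351 ≈ 0.4986.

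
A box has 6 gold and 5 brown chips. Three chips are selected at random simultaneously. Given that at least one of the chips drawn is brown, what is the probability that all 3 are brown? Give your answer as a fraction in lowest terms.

2/29

P(all 3 brown) = C(5,3)/C(11,3) = 2/33; P(at least one brown) = 1 − C(6,3)/C(11,3) = 29/33.
Since 'all 3 brown' ⊆ 'at least one brown', P(all 3 | at least one) = 2/33 / 29/33 = 2/29 ≈ 0.0690.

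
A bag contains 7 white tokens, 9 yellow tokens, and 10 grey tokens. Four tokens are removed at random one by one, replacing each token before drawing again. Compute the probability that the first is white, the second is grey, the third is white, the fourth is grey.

Multiply the conditional probability of each draw in order, with replacement (the composition resets each draw).
P = (7/26) · (10/26) · (7/26) · (10/26) = 1225/114244 ≈ 0.0107.

1225/114244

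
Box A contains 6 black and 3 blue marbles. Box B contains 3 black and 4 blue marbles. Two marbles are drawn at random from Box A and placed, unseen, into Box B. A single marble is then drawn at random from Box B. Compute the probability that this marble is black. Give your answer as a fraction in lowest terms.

Condition on how many of the transferred marbles are black (from Box A: 6 black of 9; then Box B has 9 total).
  0 black: C(6,0)C(3,2)/C(9,2) = 1/12; then P = 3/9
  1 black: C(6,1)C(3,1)/C(9,2) = 1/2; then P = 4/9
  2 black: C(6,2)C(3,0)/C(9,2) = 5/12; then P = 5/9
P(black from Box B) = 13/27 ≈ 0.4815.

13/27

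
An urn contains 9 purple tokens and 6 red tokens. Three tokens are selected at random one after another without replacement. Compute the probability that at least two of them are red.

31/91

Sum the hypergeometric tail for j = 2,…,3 red tokens.
Favorable = C(6,2)·C(9,1) + C(6,3)·C(9,0) = 155; total = C(15,3) = 455.
P = 155/455 = 31/91 ≈ 0.3407.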